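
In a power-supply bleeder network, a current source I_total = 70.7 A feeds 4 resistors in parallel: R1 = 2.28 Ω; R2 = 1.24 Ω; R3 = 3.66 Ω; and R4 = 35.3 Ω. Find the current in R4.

ΣG = 1/2.28 + 1/1.24 + 1/3.66 + 1/35.3 = 1.547.
By the current-divider rule, I = I_total · G_k/ΣG = 70.7 × 0.01832 = 1.295 A.

I ≈ 1.29 A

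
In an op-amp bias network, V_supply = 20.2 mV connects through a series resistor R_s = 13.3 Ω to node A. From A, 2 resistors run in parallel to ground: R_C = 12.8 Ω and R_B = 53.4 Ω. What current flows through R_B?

I ≈ 0.165 mA

Combine the parallel branches: R_p = (1/12.8 + 1/53.4)⁻¹ = 10.33 Ω.
Node voltage V_A = V_supply · R_p/(R_s + R_p) = 20.2 × 0.4370 = 8.828 mV.
Branch current I = V_A/R_B = 8.828/53.4 = 0.1653 mA.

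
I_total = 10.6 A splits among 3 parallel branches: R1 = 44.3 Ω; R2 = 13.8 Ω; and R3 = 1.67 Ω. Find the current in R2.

Total conductance ΣG = 1/44.3 + 1/13.8 + 1/1.67 = 0.6938 (units of 1/Ω).
R2 takes the fraction G_k/ΣG = 0.07246/0.6938 = 0.1044, so I = 10.6 × 0.1044 = 1.107 A.

I ≈ 1.11 A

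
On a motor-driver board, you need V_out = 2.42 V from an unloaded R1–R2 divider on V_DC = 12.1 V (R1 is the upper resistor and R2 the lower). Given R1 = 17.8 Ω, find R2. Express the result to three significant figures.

R2 ≈ 4.45 Ω

V_out/V_DC = R2/(R1+R2) = 0.2000.
R2 = R1 · 0.2000/(1 − 0.2000) = 4.450 Ω.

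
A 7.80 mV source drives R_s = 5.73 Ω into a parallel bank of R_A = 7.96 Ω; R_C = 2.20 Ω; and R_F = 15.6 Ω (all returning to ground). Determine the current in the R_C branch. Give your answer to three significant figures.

Parallel bank: R_p = 1/(1/7.96 + 1/2.20 + 1/15.6) = 1.552 Ω.
V_A = 7.80 × 1.552/7.282 = 1.663 mV.
Branch current I = V_A/R_C = 1.663/2.20 = 0.7557 mA.
(Equivalently: I_total = 1.071 mA, then current-divider fraction G_k/ΣG = 0.7055.)

I ≈ 0.756 mA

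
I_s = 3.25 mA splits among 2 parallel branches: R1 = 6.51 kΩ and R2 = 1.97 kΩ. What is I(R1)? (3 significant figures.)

I ≈ 0.755 mA

Two-branch current divider: I_k = I_s · R_other/(R_1 + R_2).
So I = 3.25 × 1.97/8.480 = 0.7550 mA.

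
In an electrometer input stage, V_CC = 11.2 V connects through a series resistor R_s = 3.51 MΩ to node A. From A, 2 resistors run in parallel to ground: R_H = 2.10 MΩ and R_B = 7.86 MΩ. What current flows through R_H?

Combine the parallel branches: R_p = (1/2.10 + 1/7.86)⁻¹ = 1.657 MΩ.
V_A by voltage divider: V_A = 11.2 × 1.657/(3.51 + 1.657) = 3.592 V.
I(R_H) = V_A / R_H = 3.592/2.10 = 1.711 µA.
(Equivalently: I_total = 2.168 µA, then current-divider fraction G_k/ΣG = 0.7892.)

I ≈ 1.71 µA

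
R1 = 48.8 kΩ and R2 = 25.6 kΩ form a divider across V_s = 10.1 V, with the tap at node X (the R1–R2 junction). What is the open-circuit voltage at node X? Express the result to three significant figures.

V_th ≈ 3.48 V

V_th is the unloaded tap voltage: V_s · R2/(R1+R2) = 10.1 × 0.3441 = 3.475 V.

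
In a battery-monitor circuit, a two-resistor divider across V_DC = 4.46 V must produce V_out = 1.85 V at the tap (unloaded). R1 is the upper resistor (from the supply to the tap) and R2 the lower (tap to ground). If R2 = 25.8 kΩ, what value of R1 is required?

Required fraction k = V_out/V_DC = 0.4148.
R1 = R2·(1/k − 1) = 25.8 × 1.411 = 36.40 kΩ.

R1 ≈ 36.4 kΩ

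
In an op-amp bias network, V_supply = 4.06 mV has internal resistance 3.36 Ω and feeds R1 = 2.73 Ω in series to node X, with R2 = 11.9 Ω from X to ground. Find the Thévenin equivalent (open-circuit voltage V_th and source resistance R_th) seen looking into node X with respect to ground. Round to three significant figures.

R1' = 3.36 + 2.73 = 6.090 Ω (source resistance + R1).
Open-circuit (no load on X): V_th = V_supply · R2/(R1' + R2) = 4.06 × 11.9/(6.090 + 11.9) = 2.686 mV.
Looking into X with the source shorted: R_th = R1'·R2/(R1'+R2) = 6.090 × 11.9/17.99 = 4.028 Ω.

V_th ≈ 2.69 mV, R_th ≈ 4.03 Ω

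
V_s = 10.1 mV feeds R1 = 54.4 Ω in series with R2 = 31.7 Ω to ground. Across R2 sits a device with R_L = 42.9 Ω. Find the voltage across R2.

The load sits in parallel with R2, giving an effective lower resistance R2' = R2·R_L/(R2+R_L) = 18.23 Ω.
Voltage divider with the loaded lower leg: V_out = 10.1 × 18.23/(54.4 + 18.23) = 10.1 × 0.2510 = 2.535 mV.

V_out ≈ 2.54 mV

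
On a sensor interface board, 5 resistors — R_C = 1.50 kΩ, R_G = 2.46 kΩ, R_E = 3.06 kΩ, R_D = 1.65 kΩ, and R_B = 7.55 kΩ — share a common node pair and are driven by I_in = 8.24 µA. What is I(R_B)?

I ≈ 0.510 µA

ΣG = 1/1.50 + 1/2.46 + 1/3.06 + 1/1.65 + 1/7.55 = 2.138.
By the current-divider rule, I = I_in · G_k/ΣG = 8.24 × 0.06194 = 0.5104 µA.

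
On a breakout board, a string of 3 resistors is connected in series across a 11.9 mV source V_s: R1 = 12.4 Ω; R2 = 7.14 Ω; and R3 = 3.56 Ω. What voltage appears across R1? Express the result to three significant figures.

V ≈ 6.39 mV

ΣR = 12.4 + 7.14 + 3.56 = 23.10 Ω.
By the voltage-divider rule, V = 11.9 × 12.40/23.10 = 6.388 mV.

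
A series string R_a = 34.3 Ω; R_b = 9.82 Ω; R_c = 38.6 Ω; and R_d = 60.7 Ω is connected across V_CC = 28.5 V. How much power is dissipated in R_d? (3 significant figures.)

P ≈ 2.40 W

Series current I = V_CC/ΣR = 28.5/143.4 = 0.1987 A.
P(R_d) = I²·R_d = (0.1987)² × 60.7 = 2.397 W.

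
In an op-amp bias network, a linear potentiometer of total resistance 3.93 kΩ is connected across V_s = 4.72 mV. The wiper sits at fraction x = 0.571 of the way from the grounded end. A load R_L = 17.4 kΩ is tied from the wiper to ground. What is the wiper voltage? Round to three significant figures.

The pot divides into 1.686 kΩ above the wiper and 2.244 kΩ below.
(x·R_p) ‖ R_L = 1.988 kΩ.
Then V_out = V_s · 1.988/(1.686 + 1.988) = 2.554 mV.

V_out ≈ 2.55 mV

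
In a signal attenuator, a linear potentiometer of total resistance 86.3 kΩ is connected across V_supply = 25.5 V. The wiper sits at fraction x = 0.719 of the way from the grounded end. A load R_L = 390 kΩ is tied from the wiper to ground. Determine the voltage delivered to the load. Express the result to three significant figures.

V_out ≈ 17.5 V

Split the track: R_lower = x·R_p = 62.05 kΩ, R_upper = (1−x)·R_p = 24.25 kΩ.
(x·R_p) ‖ R_L = 53.53 kΩ.
Loaded-divider output: V_out = 25.5 × 0.6882 = 17.55 V.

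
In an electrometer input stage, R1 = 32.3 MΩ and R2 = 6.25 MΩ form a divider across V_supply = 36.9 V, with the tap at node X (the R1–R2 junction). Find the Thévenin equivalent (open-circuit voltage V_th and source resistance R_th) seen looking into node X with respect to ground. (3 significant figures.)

V_th ≈ 5.98 V, R_th ≈ 5.24 MΩ

Open-circuit (no load on X): V_th = V_supply · R2/(R1 + R2) = 36.9 × 6.25/(32.30 + 6.25) = 5.982 V.
Zeroing V_supply shorts the top of R1 to ground, so R_th = R1 ‖ R2 = 5.237 MΩ.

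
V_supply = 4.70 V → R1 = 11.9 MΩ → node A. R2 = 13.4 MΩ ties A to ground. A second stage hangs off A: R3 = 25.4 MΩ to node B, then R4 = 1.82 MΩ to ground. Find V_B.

Looking into the second stage from A: R3 + R4 = 27.22 MΩ appears in parallel with R2.
R2 ‖ (R3+R4) = 8.980 MΩ.
V_A = 4.70 × 8.980/(11.9 + 8.980) = 2.021 V.
Then the unloaded second divider: V_B = V_A × R4/(R3+R4) = 2.021 × 0.06686 = 0.1351 V.

V_B ≈ 0.135 V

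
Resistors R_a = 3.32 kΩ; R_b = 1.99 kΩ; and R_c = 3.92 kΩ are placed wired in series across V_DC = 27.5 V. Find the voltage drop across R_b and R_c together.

ΣR = 3.32 + 1.99 + 3.92 = 9.230 kΩ.
R_{R_b..R_c} = 1.99 + 3.92 = 5.910 kΩ.
V = V_DC · R/ΣR = 27.5 × 0.6403 = 17.61 V.

V ≈ 17.6 V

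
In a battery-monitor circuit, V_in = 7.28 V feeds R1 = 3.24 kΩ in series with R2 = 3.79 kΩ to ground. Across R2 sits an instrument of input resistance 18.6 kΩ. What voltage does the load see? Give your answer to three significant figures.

V_out ≈ 3.59 V

The load sits in parallel with R2, giving an effective lower resistance R2' = R2·R_L/(R2+R_L) = 3.148 kΩ.
Then V_out = V_in · R2'/(R1 + R2') = 7.28 × 3.148/6.388 = 3.588 V.
(Unloaded it would be 3.92 V; the load pulls it down.)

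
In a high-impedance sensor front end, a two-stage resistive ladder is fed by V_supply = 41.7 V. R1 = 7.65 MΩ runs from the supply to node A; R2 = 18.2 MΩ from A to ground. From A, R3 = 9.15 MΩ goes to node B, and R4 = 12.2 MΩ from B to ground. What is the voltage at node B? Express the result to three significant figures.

V_B ≈ 13.4 V

Node A sees R2 in parallel with the series input of stage 2, R3 + R4 = 21.35 MΩ.
Effective lower resistance at A: R2 ‖ 21.35 = 9.825 MΩ.
First divider: V_A = V_supply · 9.825/(7.65 + 9.825) = 23.44 V.
V_B = V_A × 0.5714 = 13.40 V.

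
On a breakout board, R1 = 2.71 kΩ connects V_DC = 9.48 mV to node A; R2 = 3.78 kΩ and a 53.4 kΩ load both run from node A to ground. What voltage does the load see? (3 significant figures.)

First combine the lower leg with the load: R2 ‖ R_L = 3.530 kΩ.
Voltage divider with the loaded lower leg: V_out = 9.48 × 3.530/(2.71 + 3.530) = 9.48 × 0.5657 = 5.363 mV.

V_out ≈ 5.36 mV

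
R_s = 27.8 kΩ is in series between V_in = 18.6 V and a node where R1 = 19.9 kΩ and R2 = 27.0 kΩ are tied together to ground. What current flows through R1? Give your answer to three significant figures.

Combine the parallel branches: R_p = (1/19.9 + 1/27.0)⁻¹ = 11.46 kΩ.
V_A by voltage divider: V_A = 18.6 × 11.46/(27.8 + 11.46) = 5.428 V.
Branch current I = V_A/R1 = 5.428/19.9 = 0.2728 mA.

I ≈ 0.273 mA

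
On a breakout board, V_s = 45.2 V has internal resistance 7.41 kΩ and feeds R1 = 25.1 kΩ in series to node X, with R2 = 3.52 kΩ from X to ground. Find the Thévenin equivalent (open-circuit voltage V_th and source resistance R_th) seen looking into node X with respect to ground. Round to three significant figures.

R1' = 7.41 + 25.1 = 32.51 kΩ (source resistance + R1).
Open-circuit (no load on X): V_th = V_s · R2/(R1' + R2) = 45.2 × 3.52/(32.51 + 3.52) = 4.416 V.
With V_s suppressed (replaced by a short), R_th = R1' ‖ R2 = (32.51 × 3.52)/(32.51 + 3.52) = 3.176 kΩ.

V_th ≈ 4.42 V, R_th ≈ 3.18 kΩ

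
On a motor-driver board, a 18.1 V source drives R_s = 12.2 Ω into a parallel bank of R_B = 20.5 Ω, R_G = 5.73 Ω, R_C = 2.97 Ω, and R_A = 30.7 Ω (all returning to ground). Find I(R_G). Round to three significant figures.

I ≈ 0.384 A

Equivalent of the parallel group: R_p = 1.688 Ω.
V_A = 18.1 × 1.688/13.89 = 2.199 V.
Branch current I = V_A/R_G = 2.199/5.73 = 0.3838 A.
(Check via current divider: I_total = 1.303 A; share G_k/ΣG = 0.2945 → same result.)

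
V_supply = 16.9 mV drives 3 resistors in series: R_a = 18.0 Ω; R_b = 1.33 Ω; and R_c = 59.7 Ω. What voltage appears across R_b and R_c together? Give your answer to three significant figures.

Total series resistance ΣR = 18.0 + 1.33 + 59.7 = 79.03 Ω.
R_{R_b..R_c} = 1.33 + 59.7 = 61.03 Ω.
By the voltage-divider rule, V = 16.9 × 61.03/79.03 = 13.05 mV.

V ≈ 13.1 mV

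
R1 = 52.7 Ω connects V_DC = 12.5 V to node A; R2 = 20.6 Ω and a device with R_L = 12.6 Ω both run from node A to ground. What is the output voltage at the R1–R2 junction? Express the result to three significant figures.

V_out ≈ 1.61 V

First combine the lower leg with the load: R2 ‖ R_L = 7.818 Ω.
Voltage divider with the loaded lower leg: V_out = 12.5 × 7.818/(52.7 + 7.818) = 12.5 × 0.1292 = 1.615 V.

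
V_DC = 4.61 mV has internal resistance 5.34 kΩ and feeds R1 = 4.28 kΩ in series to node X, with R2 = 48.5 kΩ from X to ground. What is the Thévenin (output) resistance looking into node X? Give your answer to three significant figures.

R1' = 5.34 + 4.28 = 9.620 kΩ (source resistance + R1).
Zeroing V_DC shorts the top of R1' to ground, so R_th = R1' ‖ R2 = 8.028 kΩ.

R_th ≈ 8.03 kΩ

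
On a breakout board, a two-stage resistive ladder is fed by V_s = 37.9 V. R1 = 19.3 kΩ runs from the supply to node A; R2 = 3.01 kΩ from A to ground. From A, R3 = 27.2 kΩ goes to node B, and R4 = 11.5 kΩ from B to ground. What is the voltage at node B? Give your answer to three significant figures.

V_B ≈ 1.42 V

The second stage (R3 + R4 = 38.70 kΩ) loads node A in parallel with R2.
Effective lower resistance at A: R2 ‖ 38.70 = 2.793 kΩ.
V_A = 37.9 × 2.793/(19.3 + 2.793) = 4.791 V.
Stage 2 is unloaded, so V_B = V_A · R4/(R3+R4) = 4.791 × 11.5/38.70 = 1.424 V.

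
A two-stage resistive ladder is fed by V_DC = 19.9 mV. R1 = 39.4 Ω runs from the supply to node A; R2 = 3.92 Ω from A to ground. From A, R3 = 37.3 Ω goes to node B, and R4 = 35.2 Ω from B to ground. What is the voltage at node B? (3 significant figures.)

Node A sees R2 in parallel with the series input of stage 2, R3 + R4 = 72.50 Ω.
R2 ‖ (R3+R4) = 3.719 Ω.
V_A = 19.9 × 3.719/(39.4 + 3.719) = 1.716 mV.
V_B = V_A × 0.4855 = 0.8333 mV.

V_B ≈ 0.833 mV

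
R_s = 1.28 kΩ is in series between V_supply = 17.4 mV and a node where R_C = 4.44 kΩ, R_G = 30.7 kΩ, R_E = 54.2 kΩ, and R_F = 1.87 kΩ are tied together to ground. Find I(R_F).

Equivalent of the parallel group: R_p = 1.233 kΩ.
Node voltage V_A = V_supply · R_p/(R_s + R_p) = 17.4 × 0.4907 = 8.537 mV.
I(R_F) = V_A / R_F = 8.537/1.87 = 4.565 µA.
(Equivalently: I_total = 6.924 µA, then current-divider fraction G_k/ΣG = 0.6594.)

I ≈ 4.57 µA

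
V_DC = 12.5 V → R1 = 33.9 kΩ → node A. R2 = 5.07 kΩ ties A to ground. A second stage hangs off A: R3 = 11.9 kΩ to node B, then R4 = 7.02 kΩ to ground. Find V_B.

V_B ≈ 0.489 V

Looking into the second stage from A: R3 + R4 = 18.92 kΩ appears in parallel with R2.
R2 ‖ (R3+R4) = 3.999 kΩ.
So V_A = 12.5 × 0.1055 = 1.319 V.
Stage 2 is unloaded, so V_B = V_A · R4/(R3+R4) = 1.319 × 7.02/18.92 = 0.4893 V.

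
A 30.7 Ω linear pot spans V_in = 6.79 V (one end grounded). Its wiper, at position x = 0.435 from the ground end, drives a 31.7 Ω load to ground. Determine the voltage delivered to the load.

The pot divides into 17.35 Ω above the wiper and 13.35 Ω below.
R_L loads the lower segment: effective lower R = 9.396 Ω.
V_out = 6.79 × 9.396/(17.35 + 9.396) = 2.386 V.
(Unloaded: V_out = x·V_in = 2.95 V.)

V_out ≈ 2.39 V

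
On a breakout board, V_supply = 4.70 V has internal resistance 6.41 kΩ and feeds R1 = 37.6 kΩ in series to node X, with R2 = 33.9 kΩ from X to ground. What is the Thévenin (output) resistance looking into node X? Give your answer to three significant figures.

R_th ≈ 19.1 kΩ

R1' = 6.41 + 37.6 = 44.01 kΩ (source resistance + R1).
Zeroing V_supply shorts the top of R1' to ground, so R_th = R1' ‖ R2 = 19.15 kΩ.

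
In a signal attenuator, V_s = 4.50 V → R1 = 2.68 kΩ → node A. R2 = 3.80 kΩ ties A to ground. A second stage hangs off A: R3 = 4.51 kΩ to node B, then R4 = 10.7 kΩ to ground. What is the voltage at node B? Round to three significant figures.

V_B ≈ 1.68 V

The second stage (R3 + R4 = 15.21 kΩ) loads node A in parallel with R2.
Effective lower resistance at A: R2 ‖ 15.21 = 3.040 kΩ.
First divider: V_A = V_s · 3.040/(2.68 + 3.040) = 2.392 V.
Then the unloaded second divider: V_B = V_A × R4/(R3+R4) = 2.392 × 0.7035 = 1.683 V.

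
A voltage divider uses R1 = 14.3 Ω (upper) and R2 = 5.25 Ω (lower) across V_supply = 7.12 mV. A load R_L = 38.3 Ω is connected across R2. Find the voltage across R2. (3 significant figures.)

V_out ≈ 1.74 mV

First combine the lower leg with the load: R2 ‖ R_L = 4.617 Ω.
Now apply the divider: V_out = 7.12 × 0.2441 = 1.738 mV.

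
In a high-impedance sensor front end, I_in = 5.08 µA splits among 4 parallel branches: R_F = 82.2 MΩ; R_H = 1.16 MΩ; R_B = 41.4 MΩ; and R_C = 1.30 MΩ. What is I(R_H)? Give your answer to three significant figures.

ΣG = 1/82.2 + 1/1.16 + 1/41.4 + 1/1.30 = 1.668.
Current divider: I(R_H) = I_in · G_k/ΣG = 5.08 × (0.8621/1.668) = 5.08 × 0.5169 = 2.626 µA.

I ≈ 2.63 µA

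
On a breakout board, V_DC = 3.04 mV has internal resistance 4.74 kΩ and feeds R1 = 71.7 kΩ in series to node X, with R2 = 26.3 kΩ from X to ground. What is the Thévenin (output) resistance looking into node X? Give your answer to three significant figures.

R1' = 4.74 + 71.7 = 76.44 kΩ (source resistance + R1).
Zeroing V_DC shorts the top of R1' to ground, so R_th = R1' ‖ R2 = 19.57 kΩ.

R_th ≈ 19.6 kΩ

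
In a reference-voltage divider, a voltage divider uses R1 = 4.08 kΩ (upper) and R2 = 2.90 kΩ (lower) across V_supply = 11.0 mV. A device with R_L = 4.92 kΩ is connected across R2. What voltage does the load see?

R2 ‖ R_L = (2.90 × 4.92)/(2.90 + 4.92) = 1.825 kΩ.
Then V_out = V_supply · R2'/(R1 + R2') = 11.0 × 1.825/5.905 = 3.399 mV.

V_out ≈ 3.40 mV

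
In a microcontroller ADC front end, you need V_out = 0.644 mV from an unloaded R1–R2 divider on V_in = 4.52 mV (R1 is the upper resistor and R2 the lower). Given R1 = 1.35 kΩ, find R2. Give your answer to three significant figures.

V_out/V_in = R2/(R1+R2) = 0.1425.
Rearranging, R2 = R1·k/(1−k) = 1.35 × 0.1662 = 0.2243 kΩ.

R2 ≈ 0.224 kΩ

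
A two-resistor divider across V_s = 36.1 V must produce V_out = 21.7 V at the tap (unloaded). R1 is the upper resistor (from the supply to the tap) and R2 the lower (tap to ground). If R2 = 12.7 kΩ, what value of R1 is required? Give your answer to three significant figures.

R1 ≈ 8.43 kΩ

V_out/V_s = R2/(R1+R2) = 0.6011.
R1 = R2·(1/k − 1) = 12.7 × 0.6636 = 8.428 kΩ.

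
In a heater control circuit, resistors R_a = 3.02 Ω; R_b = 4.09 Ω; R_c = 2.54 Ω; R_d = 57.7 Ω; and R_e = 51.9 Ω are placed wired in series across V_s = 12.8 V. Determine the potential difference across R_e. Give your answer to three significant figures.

Series total: ΣR = 3.02 + 4.09 + 2.54 + 57.7 + 51.9 = 119.2 Ω.
V = V_s · R/ΣR = 12.8 × 0.4352 = 5.571 V.

V ≈ 5.57 V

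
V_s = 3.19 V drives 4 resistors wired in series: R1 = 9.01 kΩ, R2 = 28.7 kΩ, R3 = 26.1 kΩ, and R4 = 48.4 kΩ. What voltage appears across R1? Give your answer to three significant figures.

Total series resistance ΣR = 9.01 + 28.7 + 26.1 + 48.4 = 112.2 kΩ.
V = V_s · R/ΣR = 3.19 × 0.08030 = 0.2561 V.

V ≈ 0.256 V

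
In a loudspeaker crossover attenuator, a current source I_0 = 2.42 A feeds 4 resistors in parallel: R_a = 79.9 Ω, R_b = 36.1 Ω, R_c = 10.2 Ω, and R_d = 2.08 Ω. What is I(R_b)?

ΣG = 1/79.9 + 1/36.1 + 1/10.2 + 1/2.08 = 0.6190.
Current divider: I(R_b) = I_0 · G_k/ΣG = 2.42 × (0.02770/0.6190) = 2.42 × 0.04475 = 0.1083 A.

I ≈ 0.108 A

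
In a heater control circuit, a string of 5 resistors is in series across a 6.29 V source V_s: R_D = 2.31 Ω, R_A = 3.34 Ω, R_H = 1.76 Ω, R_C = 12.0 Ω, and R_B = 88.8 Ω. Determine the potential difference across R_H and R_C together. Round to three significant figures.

V ≈ 0.800 V

Total series resistance ΣR = 2.31 + 3.34 + 1.76 + 12.0 + 88.8 = 108.2 Ω.
R_{R_H..R_C} = 1.76 + 12.0 = 13.76 Ω.
V = V_s · R/ΣR = 6.29 × 0.1272 = 0.7998 V.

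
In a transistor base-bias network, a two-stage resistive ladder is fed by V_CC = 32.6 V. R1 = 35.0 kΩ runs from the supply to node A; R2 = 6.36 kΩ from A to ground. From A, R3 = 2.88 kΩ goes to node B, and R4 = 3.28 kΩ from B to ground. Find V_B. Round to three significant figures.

Node A sees R2 in parallel with the series input of stage 2, R3 + R4 = 6.160 kΩ.
Effective lower resistance at A: R2 ‖ 6.160 = 3.129 kΩ.
First divider: V_A = V_CC · 3.129/(35.0 + 3.129) = 2.675 V.
Stage 2 is unloaded, so V_B = V_A · R4/(R3+R4) = 2.675 × 3.28/6.160 = 1.425 V.

V_B ≈ 1.42 V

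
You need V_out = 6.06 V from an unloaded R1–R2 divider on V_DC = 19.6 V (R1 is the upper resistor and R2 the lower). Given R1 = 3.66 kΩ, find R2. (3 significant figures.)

R2 ≈ 1.64 kΩ

The divider ratio is R2/(R1+R2) = 6.06/19.6 = 0.3092.
Rearranging, R2 = R1·k/(1−k) = 3.66 × 0.4476 = 1.638 kΩ.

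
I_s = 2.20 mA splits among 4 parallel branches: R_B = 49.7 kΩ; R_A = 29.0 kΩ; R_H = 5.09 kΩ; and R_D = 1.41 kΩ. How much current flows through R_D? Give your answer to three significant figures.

Conductances: ΣG = 1/49.7 + 1/29.0 + 1/5.09 + 1/1.41 = 0.9603 (1/kΩ).
By the current-divider rule, I = I_s · G_k/ΣG = 2.20 × 0.7385 = 1.625 mA.

I ≈ 1.62 mA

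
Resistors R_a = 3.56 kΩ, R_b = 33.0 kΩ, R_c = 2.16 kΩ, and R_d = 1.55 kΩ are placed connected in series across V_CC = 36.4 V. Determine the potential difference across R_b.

V ≈ 29.8 V

Series total: ΣR = 3.56 + 33.0 + 2.16 + 1.55 = 40.27 kΩ.
By the voltage-divider rule, V = 36.4 × 33.00/40.27 = 29.83 V.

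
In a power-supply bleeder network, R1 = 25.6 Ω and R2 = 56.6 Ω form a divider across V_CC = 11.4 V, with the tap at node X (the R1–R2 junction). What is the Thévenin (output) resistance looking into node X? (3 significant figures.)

Zeroing V_CC shorts the top of R1 to ground, so R_th = R1 ‖ R2 = 17.63 Ω.

R_th ≈ 17.6 Ω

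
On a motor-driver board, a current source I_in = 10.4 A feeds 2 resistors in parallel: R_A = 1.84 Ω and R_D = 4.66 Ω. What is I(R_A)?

I ≈ 7.46 A

For two parallel branches, I_k = I_in · (other R)/(sum of R).
I(R_A) = 10.4 × 4.66/(1.84 + 4.66) = 10.4 × 0.7169 = 7.456 A.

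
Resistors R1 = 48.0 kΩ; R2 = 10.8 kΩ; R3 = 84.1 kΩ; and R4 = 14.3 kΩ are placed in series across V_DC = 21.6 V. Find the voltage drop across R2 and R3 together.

Total series resistance ΣR = 48.0 + 10.8 + 84.1 + 14.3 = 157.2 kΩ.
R_{R2..R3} = 10.8 + 84.1 = 94.90 kΩ.
V = V_DC · R/ΣR = 21.6 × 0.6037 = 13.04 V.

V ≈ 13.0 V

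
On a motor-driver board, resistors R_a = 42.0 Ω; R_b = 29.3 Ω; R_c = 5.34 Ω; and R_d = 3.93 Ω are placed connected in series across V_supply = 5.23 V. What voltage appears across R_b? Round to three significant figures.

V ≈ 1.90 V

ΣR = 42.0 + 29.3 + 5.34 + 3.93 = 80.57 Ω.
By the voltage-divider rule, V = 5.23 × 29.30/80.57 = 1.902 V.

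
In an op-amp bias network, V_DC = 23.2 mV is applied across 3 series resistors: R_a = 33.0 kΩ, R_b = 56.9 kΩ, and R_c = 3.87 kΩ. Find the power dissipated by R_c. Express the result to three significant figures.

P ≈ 0.237 nW

ΣR = 93.77 kΩ → I = 23.2/93.77 = 0.2474 µA.
P(R_c) = I²·R_c = (0.2474)² × 3.87 = 0.2369 nW.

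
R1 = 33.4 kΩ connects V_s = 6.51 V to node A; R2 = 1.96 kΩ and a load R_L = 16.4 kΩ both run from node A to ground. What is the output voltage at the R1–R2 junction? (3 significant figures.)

R2 ‖ R_L = (1.96 × 16.4)/(1.96 + 16.4) = 1.751 kΩ.
Voltage divider with the loaded lower leg: V_out = 6.51 × 1.751/(33.4 + 1.751) = 6.51 × 0.04981 = 0.3242 V.
(Unloaded it would be 0.361 V; the load pulls it down.)

V_out ≈ 0.324 V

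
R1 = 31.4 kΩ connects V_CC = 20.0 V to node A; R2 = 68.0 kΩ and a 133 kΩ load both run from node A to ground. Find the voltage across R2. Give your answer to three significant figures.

V_out ≈ 11.8 V

The load sits in parallel with R2, giving an effective lower resistance R2' = R2·R_L/(R2+R_L) = 45.00 kΩ.
Voltage divider with the loaded lower leg: V_out = 20.0 × 45.00/(31.4 + 45.00) = 20.0 × 0.5890 = 11.78 V.
(Unloaded it would be 13.7 V; the load pulls it down.)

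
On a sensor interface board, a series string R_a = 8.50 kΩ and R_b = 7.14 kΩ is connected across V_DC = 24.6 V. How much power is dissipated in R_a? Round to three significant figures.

The common current is I = 24.6/15.64 = 1.573 mA.
P = I²R = 2.474 × 8.50 = 21.03 mW.

P ≈ 21.0 mW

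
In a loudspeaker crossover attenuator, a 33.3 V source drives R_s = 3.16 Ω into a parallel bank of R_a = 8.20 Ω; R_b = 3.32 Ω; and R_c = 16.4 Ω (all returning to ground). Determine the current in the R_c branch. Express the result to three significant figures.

Combine the parallel branches: R_p = (1/8.20 + 1/3.32 + 1/16.4)⁻¹ = 2.066 Ω.
V_A by voltage divider: V_A = 33.3 × 2.066/(3.16 + 2.066) = 13.16 V.
I(R_c) = V_A / R_c = 13.16/16.4 = 0.8026 A.

I ≈ 0.803 A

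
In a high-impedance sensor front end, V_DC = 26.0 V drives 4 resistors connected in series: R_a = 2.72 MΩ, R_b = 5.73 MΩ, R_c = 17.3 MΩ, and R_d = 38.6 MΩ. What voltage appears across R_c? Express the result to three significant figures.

Total series resistance ΣR = 2.72 + 5.73 + 17.3 + 38.6 = 64.35 MΩ.
V = V_DC · R/ΣR = 26.0 × 0.2688 = 6.990 V.

V ≈ 6.99 V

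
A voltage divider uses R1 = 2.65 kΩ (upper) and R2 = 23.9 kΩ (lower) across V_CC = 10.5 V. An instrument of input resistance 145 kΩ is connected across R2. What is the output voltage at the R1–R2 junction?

V_out ≈ 9.30 V

The load sits in parallel with R2, giving an effective lower resistance R2' = R2·R_L/(R2+R_L) = 20.52 kΩ.
Now apply the divider: V_out = 10.5 × 0.8856 = 9.299 V.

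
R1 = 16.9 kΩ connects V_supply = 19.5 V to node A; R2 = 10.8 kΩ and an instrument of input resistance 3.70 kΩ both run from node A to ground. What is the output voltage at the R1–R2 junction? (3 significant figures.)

R2 ‖ R_L = (10.8 × 3.70)/(10.8 + 3.70) = 2.756 kΩ.
Voltage divider with the loaded lower leg: V_out = 19.5 × 2.756/(16.9 + 2.756) = 19.5 × 0.1402 = 2.734 V.
(Unloaded it would be 7.60 V; the load pulls it down.)

V_out ≈ 2.73 V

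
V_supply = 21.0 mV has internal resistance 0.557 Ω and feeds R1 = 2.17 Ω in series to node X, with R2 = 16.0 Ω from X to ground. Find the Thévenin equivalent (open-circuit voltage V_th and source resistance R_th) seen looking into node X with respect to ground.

V_th ≈ 17.9 mV, R_th ≈ 2.33 Ω

R1' = 0.557 + 2.17 = 2.727 Ω (source resistance + R1).
V_th is the unloaded tap voltage: V_supply · R2/(R1'+R2) = 21.0 × 0.8544 = 17.94 mV.
With V_supply suppressed (replaced by a short), R_th = R1' ‖ R2 = (2.727 × 16.0)/(2.727 + 16.0) = 2.330 Ω.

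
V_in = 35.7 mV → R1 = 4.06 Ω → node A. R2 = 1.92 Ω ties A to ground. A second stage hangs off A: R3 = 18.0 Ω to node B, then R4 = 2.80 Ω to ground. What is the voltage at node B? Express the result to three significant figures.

Node A sees R2 in parallel with the series input of stage 2, R3 + R4 = 20.80 Ω.
R2 ‖ (R3+R4) = 1.758 Ω.
First divider: V_A = V_in · 1.758/(4.06 + 1.758) = 10.79 mV.
V_B = V_A × 0.1346 = 1.452 mV.

V_B ≈ 1.45 mV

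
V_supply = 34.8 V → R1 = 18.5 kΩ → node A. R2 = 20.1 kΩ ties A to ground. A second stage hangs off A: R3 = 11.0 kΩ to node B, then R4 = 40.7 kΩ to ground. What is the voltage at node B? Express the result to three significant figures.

The second stage (R3 + R4 = 51.70 kΩ) loads node A in parallel with R2.
R2 ‖ (R3+R4) = 14.47 kΩ.
So V_A = 34.8 × 0.4389 = 15.28 V.
V_B = V_A × 0.7872 = 12.03 V.

V_B ≈ 12.0 V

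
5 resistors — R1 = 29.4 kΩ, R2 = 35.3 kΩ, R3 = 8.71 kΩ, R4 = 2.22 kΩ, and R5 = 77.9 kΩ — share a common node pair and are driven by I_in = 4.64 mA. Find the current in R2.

Conductances: ΣG = 1/29.4 + 1/35.3 + 1/8.71 + 1/2.22 + 1/77.9 = 0.6404 (1/kΩ).
By the current-divider rule, I = I_in · G_k/ΣG = 4.64 × 0.04423 = 0.2052 mA.

I ≈ 0.205 mA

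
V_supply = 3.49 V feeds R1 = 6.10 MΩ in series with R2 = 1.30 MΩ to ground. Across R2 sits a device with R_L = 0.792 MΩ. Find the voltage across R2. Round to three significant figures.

First combine the lower leg with the load: R2 ‖ R_L = 0.4922 MΩ.
Then V_out = V_supply · R2'/(R1 + R2') = 3.49 × 0.4922/6.592 = 0.2606 V.

V_out ≈ 0.261 V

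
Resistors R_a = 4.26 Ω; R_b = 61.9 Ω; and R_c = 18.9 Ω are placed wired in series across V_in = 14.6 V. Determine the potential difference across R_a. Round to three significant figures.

V ≈ 0.731 V

ΣR = 4.26 + 61.9 + 18.9 = 85.06 Ω.
V = V_in · R/ΣR = 14.6 × 0.05008 = 0.7312 V.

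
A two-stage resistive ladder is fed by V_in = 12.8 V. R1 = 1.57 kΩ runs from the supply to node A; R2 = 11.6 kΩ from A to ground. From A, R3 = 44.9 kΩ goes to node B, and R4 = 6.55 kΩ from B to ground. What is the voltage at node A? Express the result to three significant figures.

V_A ≈ 11.0 V

The second stage (R3 + R4 = 51.45 kΩ) loads node A in parallel with R2.
R2 ‖ (R3+R4) = 9.466 kΩ.
First divider: V_A = V_in · 9.466/(1.57 + 9.466) = 10.98 V.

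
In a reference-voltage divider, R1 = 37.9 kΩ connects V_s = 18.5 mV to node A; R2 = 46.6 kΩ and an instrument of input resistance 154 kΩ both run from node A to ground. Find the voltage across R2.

First combine the lower leg with the load: R2 ‖ R_L = 35.77 kΩ.
Voltage divider with the loaded lower leg: V_out = 18.5 × 35.77/(37.9 + 35.77) = 18.5 × 0.4856 = 8.983 mV.

V_out ≈ 8.98 mV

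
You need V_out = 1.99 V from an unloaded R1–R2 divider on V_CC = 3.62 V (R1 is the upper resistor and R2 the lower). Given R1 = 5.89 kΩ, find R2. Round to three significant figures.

V_out/V_CC = R2/(R1+R2) = 0.5497.
So R2 = R1 · V_out/(V_CC − V_out) = 5.89 × 1.99/(3.62 − 1.99) = 5.89 × 1.221 = 7.191 kΩ.

R2 ≈ 7.19 kΩ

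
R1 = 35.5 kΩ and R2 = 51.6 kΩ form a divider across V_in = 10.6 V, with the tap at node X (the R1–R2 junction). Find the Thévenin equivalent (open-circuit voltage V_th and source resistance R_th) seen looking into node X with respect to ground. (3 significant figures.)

V_th is the unloaded tap voltage: V_in · R2/(R1+R2) = 10.6 × 0.5924 = 6.280 V.
Looking into X with the source shorted: R_th = R1·R2/(R1+R2) = 35.50 × 51.6/87.10 = 21.03 kΩ.

V_th ≈ 6.28 V, R_th ≈ 21.0 kΩ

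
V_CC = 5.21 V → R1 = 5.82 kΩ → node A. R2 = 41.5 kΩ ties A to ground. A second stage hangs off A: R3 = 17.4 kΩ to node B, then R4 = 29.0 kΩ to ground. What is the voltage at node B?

V_B ≈ 2.57 V

Looking into the second stage from A: R3 + R4 = 46.40 kΩ appears in parallel with R2.
R2 ‖ (R3+R4) = 21.91 kΩ.
First divider: V_A = V_CC · 21.91/(5.82 + 21.91) = 4.116 V.
V_B = V_A × 0.6250 = 2.573 V.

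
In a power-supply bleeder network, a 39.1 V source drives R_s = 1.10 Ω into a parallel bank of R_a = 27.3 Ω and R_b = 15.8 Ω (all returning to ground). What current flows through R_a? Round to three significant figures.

I ≈ 1.29 A

Parallel bank: R_p = 1/(1/27.3 + 1/15.8) = 10.01 Ω.
Node voltage V_A = V_s · R_p/(R_s + R_p) = 39.1 × 0.9010 = 35.23 V.
Branch current I = V_A/R_a = 35.23/27.3 = 1.290 A.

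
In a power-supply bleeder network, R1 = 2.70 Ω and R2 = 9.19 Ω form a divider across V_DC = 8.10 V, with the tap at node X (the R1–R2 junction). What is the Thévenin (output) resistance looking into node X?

R_th ≈ 2.09 Ω

With V_DC suppressed (replaced by a short), R_th = R1 ‖ R2 = (2.700 × 9.19)/(2.700 + 9.19) = 2.087 Ω.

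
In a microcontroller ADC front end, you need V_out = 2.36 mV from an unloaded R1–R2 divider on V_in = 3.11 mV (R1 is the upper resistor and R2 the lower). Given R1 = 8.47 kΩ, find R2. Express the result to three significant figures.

R2 ≈ 26.7 kΩ

The divider ratio is R2/(R1+R2) = 2.36/3.11 = 0.7588.
So R2 = R1 · V_out/(V_in − V_out) = 8.47 × 2.36/(3.11 − 2.36) = 8.47 × 3.147 = 26.65 kΩ.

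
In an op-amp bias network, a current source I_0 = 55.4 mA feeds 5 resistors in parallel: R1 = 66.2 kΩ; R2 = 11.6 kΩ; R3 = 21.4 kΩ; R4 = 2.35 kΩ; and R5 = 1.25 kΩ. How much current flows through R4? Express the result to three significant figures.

ΣG = 1/66.2 + 1/11.6 + 1/21.4 + 1/2.35 + 1/1.25 = 1.374.
R4 takes the fraction G_k/ΣG = 0.4255/1.374 = 0.3098, so I = 55.4 × 0.3098 = 17.16 mA.

I ≈ 17.2 mA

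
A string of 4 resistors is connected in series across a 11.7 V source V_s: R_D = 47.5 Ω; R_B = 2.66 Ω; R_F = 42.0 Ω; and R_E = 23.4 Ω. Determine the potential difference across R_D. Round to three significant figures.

Series total: ΣR = 47.5 + 2.66 + 42.0 + 23.4 = 115.6 Ω.
Voltage divider: V = V_s · (47.50 / 115.6) = 11.7 × 0.4110 = 4.809 V.

V ≈ 4.81 V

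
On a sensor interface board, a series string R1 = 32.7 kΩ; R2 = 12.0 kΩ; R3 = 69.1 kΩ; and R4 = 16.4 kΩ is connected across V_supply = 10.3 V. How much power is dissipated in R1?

Series current I = V_supply/ΣR = 10.3/130.2 = 0.07911 mA.
V(R1) = I·R = 2.587 V; P = V·I = 2.587 × 0.07911 = 0.2046 mW.

P ≈ 0.205 mW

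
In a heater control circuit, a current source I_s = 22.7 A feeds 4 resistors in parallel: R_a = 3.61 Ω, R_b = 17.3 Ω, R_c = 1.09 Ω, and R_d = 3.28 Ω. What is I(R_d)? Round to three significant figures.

Total conductance ΣG = 1/3.61 + 1/17.3 + 1/1.09 + 1/3.28 = 1.557 (units of 1/Ω).
Current divider: I(R_d) = I_s · G_k/ΣG = 22.7 × (0.3049/1.557) = 22.7 × 0.1958 = 4.445 A.

I ≈ 4.44 A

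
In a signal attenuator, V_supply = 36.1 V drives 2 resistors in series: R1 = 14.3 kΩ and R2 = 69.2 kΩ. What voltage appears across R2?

V ≈ 29.9 V

Series total: ΣR = 14.3 + 69.2 = 83.50 kΩ.
By the voltage-divider rule, V = 36.1 × 69.20/83.50 = 29.92 V.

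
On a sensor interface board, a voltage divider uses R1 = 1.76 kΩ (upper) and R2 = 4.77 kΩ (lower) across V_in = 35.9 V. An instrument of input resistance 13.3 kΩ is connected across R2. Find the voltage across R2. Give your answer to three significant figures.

R2 ‖ R_L = (4.77 × 13.3)/(4.77 + 13.3) = 3.511 kΩ.
Now apply the divider: V_out = 35.9 × 0.6661 = 23.91 V.

V_out ≈ 23.9 V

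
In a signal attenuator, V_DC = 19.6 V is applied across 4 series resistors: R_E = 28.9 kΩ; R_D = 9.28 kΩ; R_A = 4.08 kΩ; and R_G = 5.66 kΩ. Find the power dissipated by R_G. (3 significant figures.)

P ≈ 0.947 mW

ΣR = 47.92 kΩ → I = 19.6/47.92 = 0.4090 mA.
P(R_G) = I²·R_G = (0.4090)² × 5.66 = 0.9469 mW.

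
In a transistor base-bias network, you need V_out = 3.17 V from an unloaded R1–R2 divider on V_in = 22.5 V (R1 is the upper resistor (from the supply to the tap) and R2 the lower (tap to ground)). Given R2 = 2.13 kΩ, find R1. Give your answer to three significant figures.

Required fraction k = V_out/V_in = 0.1409.
Rearranging, R1 = R2·(1−k)/k = 2.13 × 6.098 = 12.99 kΩ.

R1 ≈ 13.0 kΩ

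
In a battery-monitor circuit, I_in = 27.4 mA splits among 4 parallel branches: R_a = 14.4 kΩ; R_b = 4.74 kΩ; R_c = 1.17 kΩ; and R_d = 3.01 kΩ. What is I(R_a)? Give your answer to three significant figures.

Conductances: ΣG = 1/14.4 + 1/4.74 + 1/1.17 + 1/3.01 = 1.467 (1/kΩ).
Current divider: I(R_a) = I_in · G_k/ΣG = 27.4 × (0.06944/1.467) = 27.4 × 0.04733 = 1.297 mA.

I ≈ 1.30 mA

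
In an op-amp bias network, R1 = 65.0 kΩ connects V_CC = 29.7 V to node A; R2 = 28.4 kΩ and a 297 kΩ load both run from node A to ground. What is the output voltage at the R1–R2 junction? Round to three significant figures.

V_out ≈ 8.47 V

The load sits in parallel with R2, giving an effective lower resistance R2' = R2·R_L/(R2+R_L) = 25.92 kΩ.
Now apply the divider: V_out = 29.7 × 0.2851 = 8.467 V.
(Unloaded it would be 9.03 V; the load pulls it down.)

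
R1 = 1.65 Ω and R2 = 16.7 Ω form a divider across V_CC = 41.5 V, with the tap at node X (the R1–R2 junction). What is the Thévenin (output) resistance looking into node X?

R_th ≈ 1.50 Ω

With V_CC suppressed (replaced by a short), R_th = R1 ‖ R2 = (1.650 × 16.7)/(1.650 + 16.7) = 1.502 Ω.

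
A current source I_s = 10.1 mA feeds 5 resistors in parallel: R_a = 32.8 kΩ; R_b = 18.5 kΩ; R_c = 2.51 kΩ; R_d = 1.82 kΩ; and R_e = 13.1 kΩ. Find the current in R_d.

ΣG = 1/32.8 + 1/18.5 + 1/2.51 + 1/1.82 + 1/13.1 = 1.109.
Current divider: I(R_d) = I_s · G_k/ΣG = 10.1 × (0.5495/1.109) = 10.1 × 0.4956 = 5.005 mA.

I ≈ 5.01 mA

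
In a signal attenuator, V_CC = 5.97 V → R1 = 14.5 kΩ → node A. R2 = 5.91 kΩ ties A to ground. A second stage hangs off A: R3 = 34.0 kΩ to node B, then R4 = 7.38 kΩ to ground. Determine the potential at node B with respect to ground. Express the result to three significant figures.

Looking into the second stage from A: R3 + R4 = 41.38 kΩ appears in parallel with R2.
R2 ‖ (R3+R4) = 5.171 kΩ.
So V_A = 5.97 × 0.2629 = 1.569 V.
V_B = V_A × 0.1783 = 0.2799 V.

V_B ≈ 0.280 V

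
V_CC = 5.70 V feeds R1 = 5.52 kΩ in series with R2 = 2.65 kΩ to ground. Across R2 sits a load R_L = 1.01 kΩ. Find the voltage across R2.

First combine the lower leg with the load: R2 ‖ R_L = 0.7313 kΩ.
Then V_out = V_CC · R2'/(R1 + R2') = 5.70 × 0.7313/6.251 = 0.6668 V.
(Unloaded it would be 1.85 V; the load pulls it down.)

V_out ≈ 0.667 V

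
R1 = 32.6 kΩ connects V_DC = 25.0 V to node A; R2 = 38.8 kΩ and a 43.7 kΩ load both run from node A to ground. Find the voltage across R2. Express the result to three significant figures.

V_out ≈ 9.67 V

The load sits in parallel with R2, giving an effective lower resistance R2' = R2·R_L/(R2+R_L) = 20.55 kΩ.
Now apply the divider: V_out = 25.0 × 0.3867 = 9.667 V.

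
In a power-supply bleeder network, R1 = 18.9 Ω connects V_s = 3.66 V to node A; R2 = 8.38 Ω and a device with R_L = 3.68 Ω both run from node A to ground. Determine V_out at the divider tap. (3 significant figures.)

R2 ‖ R_L = (8.38 × 3.68)/(8.38 + 3.68) = 2.557 Ω.
Voltage divider with the loaded lower leg: V_out = 3.66 × 2.557/(18.9 + 2.557) = 3.66 × 0.1192 = 0.4362 V.

V_out ≈ 0.436 V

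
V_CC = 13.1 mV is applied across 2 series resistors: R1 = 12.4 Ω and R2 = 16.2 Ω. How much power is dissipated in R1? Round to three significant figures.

P ≈ 2.60 µW

Series current I = V_CC/ΣR = 13.1/28.60 = 0.4580 mA.
P = I²R = 0.2098 × 12.4 = 2.602 µW.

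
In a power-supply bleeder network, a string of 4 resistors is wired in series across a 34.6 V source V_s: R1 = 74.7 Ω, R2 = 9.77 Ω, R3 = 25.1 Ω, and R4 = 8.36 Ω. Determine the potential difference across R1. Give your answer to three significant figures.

Series total: ΣR = 74.7 + 9.77 + 25.1 + 8.36 = 117.9 Ω.
By the voltage-divider rule, V = 34.6 × 74.70/117.9 = 21.92 V.

V ≈ 21.9 V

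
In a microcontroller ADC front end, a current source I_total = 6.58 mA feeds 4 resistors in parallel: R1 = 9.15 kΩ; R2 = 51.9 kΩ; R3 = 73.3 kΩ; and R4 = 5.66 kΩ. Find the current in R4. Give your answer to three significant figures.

I ≈ 3.65 mA

Conductances: ΣG = 1/9.15 + 1/51.9 + 1/73.3 + 1/5.66 = 0.3189 (1/kΩ).
Current divider: I(R4) = I_total · G_k/ΣG = 6.58 × (0.1767/0.3189) = 6.58 × 0.5541 = 3.646 mA.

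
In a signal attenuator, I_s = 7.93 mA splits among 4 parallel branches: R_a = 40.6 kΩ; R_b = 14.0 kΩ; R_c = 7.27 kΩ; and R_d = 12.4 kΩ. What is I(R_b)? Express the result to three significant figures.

ΣG = 1/40.6 + 1/14.0 + 1/7.27 + 1/12.4 = 0.3143.
By the current-divider rule, I = I_s · G_k/ΣG = 7.93 × 0.2273 = 1.802 mA.

I ≈ 1.80 mA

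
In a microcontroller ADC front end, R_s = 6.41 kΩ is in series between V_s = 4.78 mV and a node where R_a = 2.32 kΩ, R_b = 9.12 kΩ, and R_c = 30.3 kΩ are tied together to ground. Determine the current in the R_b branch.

Parallel bank: R_p = 1/(1/2.32 + 1/9.12 + 1/30.3) = 1.743 kΩ.
V_A by voltage divider: V_A = 4.78 × 1.743/(6.41 + 1.743) = 1.022 mV.
I(R_b) = V_A / R_b = 1.022/9.12 = 0.1121 µA.
(Check via current divider: I_total = 0.5863 µA; share G_k/ΣG = 0.1911 → same result.)

I ≈ 0.112 µA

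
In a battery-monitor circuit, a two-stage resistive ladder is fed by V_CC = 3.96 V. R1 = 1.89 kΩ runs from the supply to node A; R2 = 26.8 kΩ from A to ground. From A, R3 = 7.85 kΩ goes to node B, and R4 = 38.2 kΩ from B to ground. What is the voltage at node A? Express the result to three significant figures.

Looking into the second stage from A: R3 + R4 = 46.05 kΩ appears in parallel with R2.
Effective lower resistance at A: R2 ‖ 46.05 = 16.94 kΩ.
First divider: V_A = V_CC · 16.94/(1.89 + 16.94) = 3.563 V.

V_A ≈ 3.56 V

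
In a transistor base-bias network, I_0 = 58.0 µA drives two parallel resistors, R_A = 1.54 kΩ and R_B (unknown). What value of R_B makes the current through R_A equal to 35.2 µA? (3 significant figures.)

In a two-way split, I_A/I_0 = R_B/(R_A + R_B).
With f = 0.6069, R_B = R_A · f/(1−f) = 1.54 × 1.544 = 2.378 kΩ.

R_B ≈ 2.38 kΩ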